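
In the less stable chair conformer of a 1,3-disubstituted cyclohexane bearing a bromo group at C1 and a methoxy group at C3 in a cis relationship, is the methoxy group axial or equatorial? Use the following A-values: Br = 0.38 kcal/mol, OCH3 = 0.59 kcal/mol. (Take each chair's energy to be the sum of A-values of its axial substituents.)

C1 and C3 have the same parity, so for the cis isomer the two substituents are e,e in one chair and a,a in the other.
Chair I (bromo axial, methoxy axial): E = 0.97 kcal/mol.
Chair II (bromo equatorial, methoxy equatorial): E = 0.00 kcal/mol.
Chair I is the less stable (higher-energy) conformer, and in that chair the methoxy group is axial.

axial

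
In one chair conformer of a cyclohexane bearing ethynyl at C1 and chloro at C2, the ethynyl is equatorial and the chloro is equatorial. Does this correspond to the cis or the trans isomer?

C1 and C2 have opposite parity, so their axial bonds point in opposite directions.
With opposite-parity carbons, two substituents on the same face are one axial and one equatorial; opposite faces give both axial or both equatorial.
Here the groups are equatorial/equatorial → opposite face → trans.

trans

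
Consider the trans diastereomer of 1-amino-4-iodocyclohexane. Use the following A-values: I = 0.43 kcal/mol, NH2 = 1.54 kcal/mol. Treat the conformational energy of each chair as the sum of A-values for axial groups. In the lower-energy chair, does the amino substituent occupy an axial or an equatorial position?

equatorial

C1 and C4 have opposite parity, so for the trans isomer the two substituents are e,e in one chair and a,a in the other.
Chair I (iodo axial, amino axial): E = 1.97 kcal/mol.
Chair II (iodo equatorial, amino equatorial): E = 0.00 kcal/mol.
Chair II is the more stable (lower-energy) conformer, and in that chair the amino group is equatorial.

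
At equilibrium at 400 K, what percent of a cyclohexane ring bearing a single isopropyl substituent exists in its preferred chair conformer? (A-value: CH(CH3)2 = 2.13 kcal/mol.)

One chair has the isopropyl group axial (E = 2.13 kcal/mol) and the other has it equatorial (E = 0).
ΔG = 2.13 kcal/mol between the two chairs.
K = exp(ΔG/RT) with R = 1.987×10⁻³ kcal mol⁻¹ K⁻¹ and T = 400 K gives K ≈ 14.6.
Fraction in the lower-energy chair = K/(K+1) = 93.6%.

93.6%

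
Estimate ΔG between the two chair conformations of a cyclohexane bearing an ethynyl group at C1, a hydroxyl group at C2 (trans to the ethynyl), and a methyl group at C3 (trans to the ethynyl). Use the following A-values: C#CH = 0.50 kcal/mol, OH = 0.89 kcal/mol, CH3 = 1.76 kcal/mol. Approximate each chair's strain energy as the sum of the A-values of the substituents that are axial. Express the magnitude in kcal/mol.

Chair I (ethynyl axial, hydroxyl axial, methyl equatorial): E = 1.39 kcal/mol.
Chair II (ethynyl equatorial, hydroxyl equatorial, methyl axial): E = 1.76 kcal/mol.
ΔE = 1.76 − 1.39 = 0.37 kcal/mol; chair I is more stable.

0.37 kcal/mol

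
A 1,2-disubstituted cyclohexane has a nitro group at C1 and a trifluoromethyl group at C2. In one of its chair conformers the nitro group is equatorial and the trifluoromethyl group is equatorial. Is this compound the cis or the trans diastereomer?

C1 and C2 have opposite parity, so their axial bonds point in opposite directions.
With opposite-parity carbons, two substituents on the same face are one axial and one equatorial; opposite faces give both axial or both equatorial.
Here the groups are equatorial/equatorial → opposite face → trans.

trans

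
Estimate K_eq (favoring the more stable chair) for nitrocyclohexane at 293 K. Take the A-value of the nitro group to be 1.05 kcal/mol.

K ≈ 6.07

One chair has the nitro group axial (E = 1.05 kcal/mol) and the other has it equatorial (E = 0).
ΔG = 1.05 kcal/mol between the two chairs.
K = exp(ΔG/RT) with R = 1.987×10⁻³ kcal mol⁻¹ K⁻¹ and T = 293 K gives K ≈ 6.07.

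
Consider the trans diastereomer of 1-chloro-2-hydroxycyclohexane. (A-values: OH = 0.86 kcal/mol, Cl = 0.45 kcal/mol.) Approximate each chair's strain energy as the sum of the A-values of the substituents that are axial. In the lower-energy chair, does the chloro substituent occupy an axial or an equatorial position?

C1 and C2 have opposite parity, so for the trans isomer the two substituents are e,e in one chair and a,a in the other.
Chair I (hydroxyl axial, chloro axial): E = 1.31 kcal/mol.
Chair II (hydroxyl equatorial, chloro equatorial): E = 0.00 kcal/mol.
Chair II is the more stable (lower-energy) conformer, and in that chair the chloro group is equatorial.

equatorial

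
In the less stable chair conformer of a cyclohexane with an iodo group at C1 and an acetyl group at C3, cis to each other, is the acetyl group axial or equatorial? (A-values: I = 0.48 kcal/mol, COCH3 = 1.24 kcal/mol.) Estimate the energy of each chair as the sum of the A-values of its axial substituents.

axial

C1 and C3 have the same parity, so for the cis isomer the two substituents are e,e in one chair and a,a in the other.
Chair I (iodo axial, acetyl axial): E = 1.72 kcal/mol.
Chair II (iodo equatorial, acetyl equatorial): E = 0.00 kcal/mol.
Chair I is the less stable (higher-energy) conformer, and in that chair the acetyl group is axial.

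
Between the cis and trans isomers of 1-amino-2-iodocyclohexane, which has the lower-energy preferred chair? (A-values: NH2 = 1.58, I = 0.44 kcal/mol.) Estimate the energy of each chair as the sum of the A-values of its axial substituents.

trans

At 1,2 positions (parity opposite): cis → (a,e or e,a); trans → (e,e or a,a).
Best chair for cis: E = 0.44 kcal/mol; best chair for trans: E = 0.00 kcal/mol.
The trans isomer is lower by 0.44 kcal/mol.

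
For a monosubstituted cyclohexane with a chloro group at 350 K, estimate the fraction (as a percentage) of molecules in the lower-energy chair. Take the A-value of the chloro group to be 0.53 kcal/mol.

68.2%

One chair has the chloro group axial (E = 0.53 kcal/mol) and the other has it equatorial (E = 0).
ΔG = 0.53 kcal/mol between the two chairs.
K = exp(ΔG/RT) with R = 1.987×10⁻³ kcal mol⁻¹ K⁻¹ and T = 350 K gives K ≈ 2.14.
Fraction in the lower-energy chair = K/(K+1) = 68.2%.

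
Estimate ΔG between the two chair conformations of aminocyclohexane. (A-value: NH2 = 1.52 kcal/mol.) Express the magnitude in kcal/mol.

A monosubstituted cyclohexane has one chair with the amino group axial (E = A = 1.52 kcal/mol) and one with it equatorial (E = 0).
ΔE = 1.52 − 0 = 1.52 kcal/mol.

1.52 kcal/mol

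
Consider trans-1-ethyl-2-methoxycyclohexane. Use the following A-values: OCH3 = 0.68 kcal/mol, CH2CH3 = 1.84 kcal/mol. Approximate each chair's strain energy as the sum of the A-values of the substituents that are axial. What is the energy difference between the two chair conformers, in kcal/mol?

C1 and C2 have opposite parity, so for the trans isomer the two substituents are e,e in one chair and a,a in the other.
Chair I (methoxy axial, ethyl axial): E = 2.52 kcal/mol.
Chair II (methoxy equatorial, ethyl equatorial): E = 0.00 kcal/mol.
ΔE = 2.52 − 0.00 = 2.52 kcal/mol; chair II is more stable.

2.52 kcal/mol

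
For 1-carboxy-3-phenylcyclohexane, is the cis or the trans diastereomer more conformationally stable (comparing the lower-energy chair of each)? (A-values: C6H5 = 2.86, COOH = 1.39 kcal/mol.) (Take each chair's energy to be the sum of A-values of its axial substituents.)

cis

At 1,3 positions (parity same): cis → (e,e or a,a); trans → (a,e or e,a).
Best chair for cis: E = 0.00 kcal/mol; best chair for trans: E = 1.39 kcal/mol.
The cis isomer is lower by 1.39 kcal/mol.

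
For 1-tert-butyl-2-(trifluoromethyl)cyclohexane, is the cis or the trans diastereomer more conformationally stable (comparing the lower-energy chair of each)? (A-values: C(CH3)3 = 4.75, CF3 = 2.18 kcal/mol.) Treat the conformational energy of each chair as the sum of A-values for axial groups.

At 1,2 positions (parity opposite): cis → (a,e or e,a); trans → (e,e or a,a).
Best chair for cis: E = 2.18 kcal/mol; best chair for trans: E = 0.00 kcal/mol.
The trans isomer is lower by 2.18 kcal/mol.

trans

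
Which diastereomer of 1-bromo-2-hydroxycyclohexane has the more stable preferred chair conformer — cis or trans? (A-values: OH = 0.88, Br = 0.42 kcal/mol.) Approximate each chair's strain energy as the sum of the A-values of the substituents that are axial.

At 1,2 positions (parity opposite): cis → (a,e or e,a); trans → (e,e or a,a).
Best chair for cis: E = 0.42 kcal/mol; best chair for trans: E = 0.00 kcal/mol.
The trans isomer is lower by 0.42 kcal/mol.

trans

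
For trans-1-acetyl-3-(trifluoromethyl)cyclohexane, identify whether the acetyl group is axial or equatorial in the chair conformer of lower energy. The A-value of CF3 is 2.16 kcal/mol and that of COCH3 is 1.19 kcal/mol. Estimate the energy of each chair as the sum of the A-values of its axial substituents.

axial

C1 and C3 have the same parity, so for the trans isomer the two substituents are one axial and one equatorial in each chair.
Chair I (trifluoromethyl axial, acetyl equatorial): E = 2.16 kcal/mol.
Chair II (trifluoromethyl equatorial, acetyl axial): E = 1.19 kcal/mol.
Chair II is the more stable (lower-energy) conformer, and in that chair the acetyl group is axial.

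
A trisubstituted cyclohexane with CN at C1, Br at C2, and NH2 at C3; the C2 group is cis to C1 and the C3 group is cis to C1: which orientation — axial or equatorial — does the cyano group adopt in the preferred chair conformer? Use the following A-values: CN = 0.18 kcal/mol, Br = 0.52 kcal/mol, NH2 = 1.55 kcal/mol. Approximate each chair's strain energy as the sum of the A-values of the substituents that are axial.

Chair I (cyano axial, bromo equatorial, amino axial): E = 1.73 kcal/mol.
Chair II (cyano equatorial, bromo axial, amino equatorial): E = 0.52 kcal/mol.
Chair II is the more stable (lower-energy) conformer, and in that chair the cyano group is equatorial.

equatorial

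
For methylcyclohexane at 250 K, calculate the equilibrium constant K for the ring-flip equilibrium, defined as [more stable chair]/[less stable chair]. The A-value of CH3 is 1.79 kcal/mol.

One chair has the methyl group axial (E = 1.79 kcal/mol) and the other has it equatorial (E = 0).
ΔG = 1.79 kcal/mol between the two chairs.
K = exp(ΔG/RT) with R = 1.987×10⁻³ kcal mol⁻¹ K⁻¹ and T = 250 K gives K ≈ 36.7.

K ≈ 36.7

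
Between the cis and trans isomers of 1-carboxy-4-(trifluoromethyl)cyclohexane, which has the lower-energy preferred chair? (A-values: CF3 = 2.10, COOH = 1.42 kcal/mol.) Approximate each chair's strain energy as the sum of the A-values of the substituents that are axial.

At 1,4 positions (parity opposite): cis → (a,e or e,a); trans → (e,e or a,a).
Best chair for cis: E = 1.42 kcal/mol; best chair for trans: E = 0.00 kcal/mol.
The trans isomer is lower by 1.42 kcal/mol.

trans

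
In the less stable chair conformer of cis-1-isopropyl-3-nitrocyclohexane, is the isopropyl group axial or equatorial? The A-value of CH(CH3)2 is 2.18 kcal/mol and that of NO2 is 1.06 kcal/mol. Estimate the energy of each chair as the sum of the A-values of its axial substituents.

axial

C1 and C3 have the same parity, so for the cis isomer the two substituents are e,e in one chair and a,a in the other.
Chair I (isopropyl axial, nitro axial): E = 3.24 kcal/mol.
Chair II (isopropyl equatorial, nitro equatorial): E = 0.00 kcal/mol.
Chair I is the less stable (higher-energy) conformer, and in that chair the isopropyl group is axial.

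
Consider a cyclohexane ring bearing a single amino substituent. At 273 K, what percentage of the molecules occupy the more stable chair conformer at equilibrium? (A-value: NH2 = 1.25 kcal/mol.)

90.9%

One chair has the amino group axial (E = 1.25 kcal/mol) and the other has it equatorial (E = 0).
ΔG = 1.25 kcal/mol between the two chairs.
K = exp(ΔG/RT) with R = 1.987×10⁻³ kcal mol⁻¹ K⁻¹ and T = 273 K gives K ≈ 10.
Fraction in the lower-energy chair = K/(K+1) = 90.9%.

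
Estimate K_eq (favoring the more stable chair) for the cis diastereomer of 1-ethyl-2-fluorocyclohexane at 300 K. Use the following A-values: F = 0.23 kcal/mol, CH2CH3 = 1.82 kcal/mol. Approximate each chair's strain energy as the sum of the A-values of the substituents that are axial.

K ≈ 14.4

C1 and C2 have opposite parity, so for the cis isomer the two substituents are one axial and one equatorial in each chair.
Chair I (fluoro axial, ethyl equatorial): E = 0.23 kcal/mol; chair II (fluoro equatorial, ethyl axial): E = 1.82 kcal/mol.
ΔG = 1.59 kcal/mol between the two chairs.
K = exp(ΔG/RT) with R = 1.987×10⁻³ kcal mol⁻¹ K⁻¹ and T = 300 K gives K ≈ 14.4.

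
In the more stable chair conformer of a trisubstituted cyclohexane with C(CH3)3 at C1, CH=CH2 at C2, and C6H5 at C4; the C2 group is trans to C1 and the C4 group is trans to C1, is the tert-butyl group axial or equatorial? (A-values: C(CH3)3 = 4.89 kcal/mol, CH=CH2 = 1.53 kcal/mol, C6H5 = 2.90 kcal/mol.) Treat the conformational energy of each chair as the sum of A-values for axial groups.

equatorial

Chair I (tert-butyl axial, vinyl axial, phenyl axial): E = 9.32 kcal/mol.
Chair II (tert-butyl equatorial, vinyl equatorial, phenyl equatorial): E = 0.00 kcal/mol.
Chair II is the more stable (lower-energy) conformer, and in that chair the tert-butyl group is equatorial.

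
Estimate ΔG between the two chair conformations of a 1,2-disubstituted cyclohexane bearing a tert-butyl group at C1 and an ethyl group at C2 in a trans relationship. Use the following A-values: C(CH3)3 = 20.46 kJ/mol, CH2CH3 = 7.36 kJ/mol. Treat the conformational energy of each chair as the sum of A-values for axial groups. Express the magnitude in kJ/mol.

C1 and C2 have opposite parity, so for the trans isomer the two substituents are e,e in one chair and a,a in the other.
Chair I (tert-butyl axial, ethyl axial): E = 27.82 kJ/mol.
Chair II (tert-butyl equatorial, ethyl equatorial): E = 0.00 kJ/mol.
ΔE = 27.82 − 0.00 = 27.82 kJ/mol; chair II is more stable.

27.82 kJ/mol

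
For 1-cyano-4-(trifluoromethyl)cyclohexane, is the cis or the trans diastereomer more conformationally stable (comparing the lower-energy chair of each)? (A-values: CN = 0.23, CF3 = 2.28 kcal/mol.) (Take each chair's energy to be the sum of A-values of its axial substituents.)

trans

At 1,4 positions (parity opposite): cis → (a,e or e,a); trans → (e,e or a,a).
Best chair for cis: E = 0.23 kcal/mol; best chair for trans: E = 0.00 kcal/mol.
The trans isomer is lower by 0.23 kcal/mol.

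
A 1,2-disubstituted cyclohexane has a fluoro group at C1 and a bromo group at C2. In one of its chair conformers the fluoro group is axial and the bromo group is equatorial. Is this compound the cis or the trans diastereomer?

cis

C1 and C2 have opposite parity, so their axial bonds point in opposite directions.
With opposite-parity carbons, two substituents on the same face are one axial and one equatorial; opposite faces give both axial or both equatorial.
Here the groups are axial/equatorial → same face → cis.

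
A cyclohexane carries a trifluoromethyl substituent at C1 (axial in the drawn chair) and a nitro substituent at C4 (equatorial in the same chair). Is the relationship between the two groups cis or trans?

C1 and C4 have opposite parity, so their axial bonds point in opposite directions.
With opposite-parity carbons, two substituents on the same face are one axial and one equatorial; opposite faces give both axial or both equatorial.
Here the groups are axial/equatorial → same face → cis.

cis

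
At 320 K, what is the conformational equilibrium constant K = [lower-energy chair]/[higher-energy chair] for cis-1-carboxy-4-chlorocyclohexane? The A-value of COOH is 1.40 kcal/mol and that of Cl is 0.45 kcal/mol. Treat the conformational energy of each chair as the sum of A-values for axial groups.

C1 and C4 have opposite parity, so for the cis isomer the two substituents are one axial and one equatorial in each chair.
Chair I (carboxyl axial, chloro equatorial): E = 1.40 kcal/mol; chair II (carboxyl equatorial, chloro axial): E = 0.45 kcal/mol.
ΔG = 0.95 kcal/mol between the two chairs.
K = exp(ΔG/RT) with R = 1.987×10⁻³ kcal mol⁻¹ K⁻¹ and T = 320 K gives K ≈ 4.46.

K ≈ 4.46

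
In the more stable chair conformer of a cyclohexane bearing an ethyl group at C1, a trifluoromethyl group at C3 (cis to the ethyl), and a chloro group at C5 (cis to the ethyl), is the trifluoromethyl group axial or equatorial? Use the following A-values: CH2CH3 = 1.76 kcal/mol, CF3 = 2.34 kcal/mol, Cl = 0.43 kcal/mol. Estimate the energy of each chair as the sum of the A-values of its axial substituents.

equatorial

Chair I (ethyl axial, trifluoromethyl axial, chloro axial): E = 4.53 kcal/mol.
Chair II (ethyl equatorial, trifluoromethyl equatorial, chloro equatorial): E = 0.00 kcal/mol.
Chair II is the more stable (lower-energy) conformer, and in that chair the trifluoromethyl group is equatorial.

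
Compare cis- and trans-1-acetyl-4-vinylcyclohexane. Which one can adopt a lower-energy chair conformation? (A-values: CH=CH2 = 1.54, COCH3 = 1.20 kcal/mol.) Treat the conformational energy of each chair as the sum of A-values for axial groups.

At 1,4 positions (parity opposite): cis → (a,e or e,a); trans → (e,e or a,a).
Best chair for cis: E = 1.20 kcal/mol; best chair for trans: E = 0.00 kcal/mol.
The trans isomer is lower by 1.20 kcal/mol.

trans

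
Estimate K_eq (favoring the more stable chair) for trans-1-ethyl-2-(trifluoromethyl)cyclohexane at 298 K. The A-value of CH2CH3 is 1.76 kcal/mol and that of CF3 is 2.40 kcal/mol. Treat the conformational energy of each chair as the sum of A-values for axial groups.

C1 and C2 have opposite parity, so for the trans isomer the two substituents are e,e in one chair and a,a in the other.
Chair I (ethyl axial, trifluoromethyl axial): E = 4.16 kcal/mol; chair II (ethyl equatorial, trifluoromethyl equatorial): E = 0.00 kcal/mol.
ΔG = 4.16 kcal/mol between the two chairs.
K = exp(ΔG/RT) with R = 1.987×10⁻³ kcal mol⁻¹ K⁻¹ and T = 298 K gives K ≈ 1.12e+03.

K ≈ 1125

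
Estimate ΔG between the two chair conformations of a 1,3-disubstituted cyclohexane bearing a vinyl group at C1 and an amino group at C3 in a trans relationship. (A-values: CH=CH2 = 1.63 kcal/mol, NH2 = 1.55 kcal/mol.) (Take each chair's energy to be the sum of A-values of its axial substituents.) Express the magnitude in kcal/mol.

C1 and C3 have the same parity, so for the trans isomer the two substituents are one axial and one equatorial in each chair.
Chair I (vinyl axial, amino equatorial): E = 1.63 kcal/mol.
Chair II (vinyl equatorial, amino axial): E = 1.55 kcal/mol.
ΔE = 1.63 − 1.55 = 0.08 kcal/mol; chair II is more stable.

0.08 kcal/mol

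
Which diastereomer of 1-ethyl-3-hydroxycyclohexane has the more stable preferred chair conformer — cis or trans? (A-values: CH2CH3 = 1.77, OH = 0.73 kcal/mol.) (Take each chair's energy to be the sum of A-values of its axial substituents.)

At 1,3 positions (parity same): cis → (e,e or a,a); trans → (a,e or e,a).
Best chair for cis: E = 0.00 kcal/mol; best chair for trans: E = 0.73 kcal/mol.
The cis isomer is lower by 0.73 kcal/mol.

cis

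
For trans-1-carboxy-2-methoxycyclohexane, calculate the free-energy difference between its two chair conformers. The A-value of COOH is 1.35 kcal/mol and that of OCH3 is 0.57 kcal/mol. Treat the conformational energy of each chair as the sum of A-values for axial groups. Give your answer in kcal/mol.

1.92 kcal/mol

C1 and C2 have opposite parity, so for the trans isomer the two substituents are e,e in one chair and a,a in the other.
Chair I (carboxyl axial, methoxy axial): E = 1.92 kcal/mol.
Chair II (carboxyl equatorial, methoxy equatorial): E = 0.00 kcal/mol.
ΔE = 1.92 − 0.00 = 1.92 kcal/mol; chair II is more stable.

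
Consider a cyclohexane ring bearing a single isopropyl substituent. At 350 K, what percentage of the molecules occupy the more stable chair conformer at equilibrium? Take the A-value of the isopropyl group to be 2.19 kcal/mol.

95.9%

One chair has the isopropyl group axial (E = 2.19 kcal/mol) and the other has it equatorial (E = 0).
ΔG = 2.19 kcal/mol between the two chairs.
K = exp(ΔG/RT) with R = 1.987×10⁻³ kcal mol⁻¹ K⁻¹ and T = 350 K gives K ≈ 23.3.
Fraction in the lower-energy chair = K/(K+1) = 95.9%.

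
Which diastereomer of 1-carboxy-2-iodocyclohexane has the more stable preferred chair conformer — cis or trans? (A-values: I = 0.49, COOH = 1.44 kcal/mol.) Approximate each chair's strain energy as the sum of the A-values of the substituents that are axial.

At 1,2 positions (parity opposite): cis → (a,e or e,a); trans → (e,e or a,a).
Best chair for cis: E = 0.49 kcal/mol; best chair for trans: E = 0.00 kcal/mol.
The trans isomer is lower by 0.49 kcal/mol.

trans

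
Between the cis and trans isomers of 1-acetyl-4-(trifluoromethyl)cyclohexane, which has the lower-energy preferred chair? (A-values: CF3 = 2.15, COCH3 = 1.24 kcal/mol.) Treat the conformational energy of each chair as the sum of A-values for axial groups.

trans

At 1,4 positions (parity opposite): cis → (a,e or e,a); trans → (e,e or a,a).
Best chair for cis: E = 1.24 kcal/mol; best chair for trans: E = 0.00 kcal/mol.
The trans isomer is lower by 1.24 kcal/mol.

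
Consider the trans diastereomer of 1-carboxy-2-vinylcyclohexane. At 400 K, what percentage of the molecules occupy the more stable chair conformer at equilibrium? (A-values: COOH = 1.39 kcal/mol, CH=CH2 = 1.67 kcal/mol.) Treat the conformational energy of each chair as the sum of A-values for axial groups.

C1 and C2 have opposite parity, so for the trans isomer the two substituents are e,e in one chair and a,a in the other.
Chair I (carboxyl axial, vinyl axial): E = 3.06 kcal/mol; chair II (carboxyl equatorial, vinyl equatorial): E = 0.00 kcal/mol.
ΔG = 3.06 kcal/mol between the two chairs.
K = exp(ΔG/RT) with R = 1.987×10⁻³ kcal mol⁻¹ K⁻¹ and T = 400 K gives K ≈ 47.
Fraction in the lower-energy chair = K/(K+1) = 97.9%.

97.9%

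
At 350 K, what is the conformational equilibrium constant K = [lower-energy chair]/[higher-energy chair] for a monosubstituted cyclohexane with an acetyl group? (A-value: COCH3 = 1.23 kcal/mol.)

One chair has the acetyl group axial (E = 1.23 kcal/mol) and the other has it equatorial (E = 0).
ΔG = 1.23 kcal/mol between the two chairs.
K = exp(ΔG/RT) with R = 1.987×10⁻³ kcal mol⁻¹ K⁻¹ and T = 350 K gives K ≈ 5.86.

K ≈ 5.86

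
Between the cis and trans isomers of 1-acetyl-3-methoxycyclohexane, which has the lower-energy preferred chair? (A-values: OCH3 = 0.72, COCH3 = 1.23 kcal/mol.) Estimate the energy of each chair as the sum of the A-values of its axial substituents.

At 1,3 positions (parity same): cis → (e,e or a,a); trans → (a,e or e,a).
Best chair for cis: E = 0.00 kcal/mol; best chair for trans: E = 0.72 kcal/mol.
The cis isomer is lower by 0.72 kcal/mol.

cis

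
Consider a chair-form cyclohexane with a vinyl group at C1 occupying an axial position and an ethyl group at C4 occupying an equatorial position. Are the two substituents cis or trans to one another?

cis

C1 and C4 have opposite parity, so their axial bonds point in opposite directions.
With opposite-parity carbons, two substituents on the same face are one axial and one equatorial; opposite faces give both axial or both equatorial.
Here the groups are axial/equatorial → same face → cis.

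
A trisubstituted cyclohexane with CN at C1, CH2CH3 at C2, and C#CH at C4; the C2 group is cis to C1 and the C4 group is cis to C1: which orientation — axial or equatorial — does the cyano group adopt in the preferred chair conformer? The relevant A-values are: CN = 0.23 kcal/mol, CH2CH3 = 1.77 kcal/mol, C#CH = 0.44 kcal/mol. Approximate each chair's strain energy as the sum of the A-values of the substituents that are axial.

axial

Chair I (cyano axial, ethyl equatorial, ethynyl equatorial): E = 0.23 kcal/mol.
Chair II (cyano equatorial, ethyl axial, ethynyl axial): E = 2.21 kcal/mol.
Chair I is the more stable (lower-energy) conformer, and in that chair the cyano group is axial.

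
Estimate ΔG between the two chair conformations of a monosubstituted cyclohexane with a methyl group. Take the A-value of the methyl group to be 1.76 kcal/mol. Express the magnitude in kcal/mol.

A monosubstituted cyclohexane has one chair with the methyl group axial (E = A = 1.76 kcal/mol) and one with it equatorial (E = 0).
ΔE = 1.76 − 0 = 1.76 kcal/mol.

1.76 kcal/mol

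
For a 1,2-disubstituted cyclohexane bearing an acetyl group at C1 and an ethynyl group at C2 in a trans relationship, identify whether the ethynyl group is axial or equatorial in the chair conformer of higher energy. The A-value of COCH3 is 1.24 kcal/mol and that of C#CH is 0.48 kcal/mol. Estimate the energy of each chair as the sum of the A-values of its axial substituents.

axial

C1 and C2 have opposite parity, so for the trans isomer the two substituents are e,e in one chair and a,a in the other.
Chair I (acetyl axial, ethynyl axial): E = 1.72 kcal/mol.
Chair II (acetyl equatorial, ethynyl equatorial): E = 0.00 kcal/mol.
Chair I is the less stable (higher-energy) conformer, and in that chair the ethynyl group is axial.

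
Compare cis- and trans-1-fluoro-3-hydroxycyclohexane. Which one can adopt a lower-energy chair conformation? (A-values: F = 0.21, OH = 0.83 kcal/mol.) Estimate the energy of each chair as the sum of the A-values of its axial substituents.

cis

At 1,3 positions (parity same): cis → (e,e or a,a); trans → (a,e or e,a).
Best chair for cis: E = 0.00 kcal/mol; best chair for trans: E = 0.21 kcal/mol.
The cis isomer is lower by 0.21 kcal/mol.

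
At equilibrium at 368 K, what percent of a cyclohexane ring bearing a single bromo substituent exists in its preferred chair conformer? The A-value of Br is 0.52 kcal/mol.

67.1%

One chair has the bromo group axial (E = 0.52 kcal/mol) and the other has it equatorial (E = 0).
ΔG = 0.52 kcal/mol between the two chairs.
K = exp(ΔG/RT) with R = 1.987×10⁻³ kcal mol⁻¹ K⁻¹ and T = 368 K gives K ≈ 2.04.
Fraction in the lower-energy chair = K/(K+1) = 67.1%.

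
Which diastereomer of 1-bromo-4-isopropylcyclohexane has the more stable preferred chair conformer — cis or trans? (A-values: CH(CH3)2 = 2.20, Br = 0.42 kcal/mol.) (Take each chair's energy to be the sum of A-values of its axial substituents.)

trans

At 1,4 positions (parity opposite): cis → (a,e or e,a); trans → (e,e or a,a).
Best chair for cis: E = 0.42 kcal/mol; best chair for trans: E = 0.00 kcal/mol.
The trans isomer is lower by 0.42 kcal/mol.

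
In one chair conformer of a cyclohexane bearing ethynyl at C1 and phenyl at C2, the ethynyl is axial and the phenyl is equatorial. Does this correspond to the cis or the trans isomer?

cis

C1 and C2 have opposite parity, so their axial bonds point in opposite directions.
With opposite-parity carbons, two substituents on the same face are one axial and one equatorial; opposite faces give both axial or both equatorial.
Here the groups are axial/equatorial → same face → cis.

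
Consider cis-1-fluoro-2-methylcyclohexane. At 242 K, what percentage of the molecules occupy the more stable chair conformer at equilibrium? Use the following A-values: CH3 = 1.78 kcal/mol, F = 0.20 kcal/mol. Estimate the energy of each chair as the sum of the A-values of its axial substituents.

96.4%

C1 and C2 have opposite parity, so for the cis isomer the two substituents are one axial and one equatorial in each chair.
Chair I (methyl axial, fluoro equatorial): E = 1.78 kcal/mol; chair II (methyl equatorial, fluoro axial): E = 0.20 kcal/mol.
ΔG = 1.58 kcal/mol between the two chairs.
K = exp(ΔG/RT) with R = 1.987×10⁻³ kcal mol⁻¹ K⁻¹ and T = 242 K gives K ≈ 26.7.
Fraction in the lower-energy chair = K/(K+1) = 96.4%.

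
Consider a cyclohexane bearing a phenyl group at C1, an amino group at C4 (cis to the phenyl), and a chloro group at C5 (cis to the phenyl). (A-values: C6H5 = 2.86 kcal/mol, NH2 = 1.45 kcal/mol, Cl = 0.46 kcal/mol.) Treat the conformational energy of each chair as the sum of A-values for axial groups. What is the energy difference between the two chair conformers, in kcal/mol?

Chair I (phenyl axial, amino equatorial, chloro axial): E = 3.32 kcal/mol.
Chair II (phenyl equatorial, amino axial, chloro equatorial): E = 1.45 kcal/mol.
ΔE = 3.32 − 1.45 = 1.87 kcal/mol; chair II is more stable.

1.87 kcal/mol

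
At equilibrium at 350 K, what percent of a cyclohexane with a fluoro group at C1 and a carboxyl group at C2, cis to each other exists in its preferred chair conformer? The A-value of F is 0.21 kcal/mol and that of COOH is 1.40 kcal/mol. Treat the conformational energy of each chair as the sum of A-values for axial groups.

84.7%

C1 and C2 have opposite parity, so for the cis isomer the two substituents are one axial and one equatorial in each chair.
Chair I (fluoro axial, carboxyl equatorial): E = 0.21 kcal/mol; chair II (fluoro equatorial, carboxyl axial): E = 1.40 kcal/mol.
ΔG = 1.19 kcal/mol between the two chairs.
K = exp(ΔG/RT) with R = 1.987×10⁻³ kcal mol⁻¹ K⁻¹ and T = 350 K gives K ≈ 5.54.
Fraction in the lower-energy chair = K/(K+1) = 84.7%.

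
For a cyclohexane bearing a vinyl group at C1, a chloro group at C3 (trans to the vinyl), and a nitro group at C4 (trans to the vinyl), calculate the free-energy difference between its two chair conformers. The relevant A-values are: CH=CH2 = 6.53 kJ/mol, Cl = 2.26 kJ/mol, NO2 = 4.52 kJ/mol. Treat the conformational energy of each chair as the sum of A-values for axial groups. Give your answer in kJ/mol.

8.79 kJ/mol

Chair I (vinyl axial, chloro equatorial, nitro axial): E = 11.05 kJ/mol.
Chair II (vinyl equatorial, chloro axial, nitro equatorial): E = 2.26 kJ/mol.
ΔE = 11.05 − 2.26 = 8.79 kJ/mol; chair II is more stable.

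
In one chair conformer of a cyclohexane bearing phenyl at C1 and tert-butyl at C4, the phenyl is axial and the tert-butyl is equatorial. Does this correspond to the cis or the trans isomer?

C1 and C4 have opposite parity, so their axial bonds point in opposite directions.
With opposite-parity carbons, two substituents on the same face are one axial and one equatorial; opposite faces give both axial or both equatorial.
Here the groups are axial/equatorial → same face → cis.

cis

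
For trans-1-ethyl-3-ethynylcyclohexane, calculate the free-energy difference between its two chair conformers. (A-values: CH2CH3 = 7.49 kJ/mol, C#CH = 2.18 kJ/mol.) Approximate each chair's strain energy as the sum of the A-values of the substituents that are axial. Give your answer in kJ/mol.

C1 and C3 have the same parity, so for the trans isomer the two substituents are one axial and one equatorial in each chair.
Chair I (ethyl axial, ethynyl equatorial): E = 7.49 kJ/mol.
Chair II (ethyl equatorial, ethynyl axial): E = 2.18 kJ/mol.
ΔE = 7.49 − 2.18 = 5.31 kJ/mol; chair II is more stable.

5.31 kJ/mol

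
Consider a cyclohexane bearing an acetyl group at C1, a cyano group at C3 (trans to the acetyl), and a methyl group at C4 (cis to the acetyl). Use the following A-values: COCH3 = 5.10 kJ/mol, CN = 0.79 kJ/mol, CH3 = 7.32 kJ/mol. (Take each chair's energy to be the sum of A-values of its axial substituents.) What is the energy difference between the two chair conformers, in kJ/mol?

Chair I (acetyl axial, cyano equatorial, methyl equatorial): E = 5.10 kJ/mol.
Chair II (acetyl equatorial, cyano axial, methyl axial): E = 8.11 kJ/mol.
ΔE = 8.11 − 5.10 = 3.01 kJ/mol; chair I is more stable.

3.01 kJ/mol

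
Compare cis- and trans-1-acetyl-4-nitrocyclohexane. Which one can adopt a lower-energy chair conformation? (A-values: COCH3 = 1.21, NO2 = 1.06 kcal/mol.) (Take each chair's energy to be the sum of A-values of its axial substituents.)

At 1,4 positions (parity opposite): cis → (a,e or e,a); trans → (e,e or a,a).
Best chair for cis: E = 1.06 kcal/mol; best chair for trans: E = 0.00 kcal/mol.
The trans isomer is lower by 1.06 kcal/mol.

trans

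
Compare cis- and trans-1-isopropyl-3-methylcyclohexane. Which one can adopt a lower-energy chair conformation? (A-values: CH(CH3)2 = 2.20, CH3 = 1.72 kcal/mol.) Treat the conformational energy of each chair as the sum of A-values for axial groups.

cis

At 1,3 positions (parity same): cis → (e,e or a,a); trans → (a,e or e,a).
Best chair for cis: E = 0.00 kcal/mol; best chair for trans: E = 1.72 kcal/mol.
The cis isomer is lower by 1.72 kcal/mol.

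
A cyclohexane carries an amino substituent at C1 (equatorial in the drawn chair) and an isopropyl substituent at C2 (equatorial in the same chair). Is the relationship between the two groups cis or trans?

trans

C1 and C2 have opposite parity, so their axial bonds point in opposite directions.
With opposite-parity carbons, two substituents on the same face are one axial and one equatorial; opposite faces give both axial or both equatorial.
Here the groups are equatorial/equatorial → opposite face → trans.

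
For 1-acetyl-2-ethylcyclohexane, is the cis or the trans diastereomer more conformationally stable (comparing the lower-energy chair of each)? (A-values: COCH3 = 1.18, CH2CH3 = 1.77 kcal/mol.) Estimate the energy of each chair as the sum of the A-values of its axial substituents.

At 1,2 positions (parity opposite): cis → (a,e or e,a); trans → (e,e or a,a).
Best chair for cis: E = 1.18 kcal/mol; best chair for trans: E = 0.00 kcal/mol.
The trans isomer is lower by 1.18 kcal/mol.

trans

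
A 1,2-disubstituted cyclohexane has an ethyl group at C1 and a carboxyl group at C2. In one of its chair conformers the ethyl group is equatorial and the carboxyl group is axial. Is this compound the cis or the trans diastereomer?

C1 and C2 have opposite parity, so their axial bonds point in opposite directions.
With opposite-parity carbons, two substituents on the same face are one axial and one equatorial; opposite faces give both axial or both equatorial.
Here the groups are equatorial/axial → same face → cis.

cis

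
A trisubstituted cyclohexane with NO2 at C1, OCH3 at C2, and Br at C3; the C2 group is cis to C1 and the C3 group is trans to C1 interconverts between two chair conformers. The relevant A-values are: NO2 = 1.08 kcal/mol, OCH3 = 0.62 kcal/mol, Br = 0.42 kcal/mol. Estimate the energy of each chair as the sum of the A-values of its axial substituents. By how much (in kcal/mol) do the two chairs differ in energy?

0.04 kcal/mol

Chair I (nitro axial, methoxy equatorial, bromo equatorial): E = 1.08 kcal/mol.
Chair II (nitro equatorial, methoxy axial, bromo axial): E = 1.04 kcal/mol.
ΔE = 1.08 − 1.04 = 0.04 kcal/mol; chair II is more stable.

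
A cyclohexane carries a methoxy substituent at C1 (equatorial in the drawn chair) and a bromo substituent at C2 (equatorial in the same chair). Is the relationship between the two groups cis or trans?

C1 and C2 have opposite parity, so their axial bonds point in opposite directions.
With opposite-parity carbons, two substituents on the same face are one axial and one equatorial; opposite faces give both axial or both equatorial.
Here the groups are equatorial/equatorial → opposite face → trans.

trans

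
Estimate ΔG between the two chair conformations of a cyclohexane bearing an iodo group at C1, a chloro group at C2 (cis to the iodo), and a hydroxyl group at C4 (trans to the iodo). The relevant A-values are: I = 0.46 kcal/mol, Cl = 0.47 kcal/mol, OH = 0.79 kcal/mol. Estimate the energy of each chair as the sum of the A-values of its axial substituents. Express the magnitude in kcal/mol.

0.78 kcal/mol

Chair I (iodo axial, chloro equatorial, hydroxyl axial): E = 1.25 kcal/mol.
Chair II (iodo equatorial, chloro axial, hydroxyl equatorial): E = 0.47 kcal/mol.
ΔE = 1.25 − 0.47 = 0.78 kcal/mol; chair II is more stable.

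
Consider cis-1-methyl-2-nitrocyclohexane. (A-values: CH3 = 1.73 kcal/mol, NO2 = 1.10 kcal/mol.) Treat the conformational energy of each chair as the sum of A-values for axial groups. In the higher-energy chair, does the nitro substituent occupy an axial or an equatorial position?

equatorial

C1 and C2 have opposite parity, so for the cis isomer the two substituents are one axial and one equatorial in each chair.
Chair I (methyl axial, nitro equatorial): E = 1.73 kcal/mol.
Chair II (methyl equatorial, nitro axial): E = 1.10 kcal/mol.
Chair I is the less stable (higher-energy) conformer, and in that chair the nitro group is equatorial.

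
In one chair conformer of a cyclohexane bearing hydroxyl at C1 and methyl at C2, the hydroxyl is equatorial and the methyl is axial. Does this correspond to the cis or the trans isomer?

cis

C1 and C2 have opposite parity, so their axial bonds point in opposite directions.
With opposite-parity carbons, two substituents on the same face are one axial and one equatorial; opposite faces give both axial or both equatorial.
Here the groups are equatorial/axial → same face → cis.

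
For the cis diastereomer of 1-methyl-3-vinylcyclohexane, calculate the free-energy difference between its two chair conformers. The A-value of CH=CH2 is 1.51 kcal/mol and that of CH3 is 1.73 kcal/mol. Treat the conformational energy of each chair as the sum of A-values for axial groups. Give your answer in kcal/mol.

3.24 kcal/mol

C1 and C3 have the same parity, so for the cis isomer the two substituents are e,e in one chair and a,a in the other.
Chair I (vinyl axial, methyl axial): E = 3.24 kcal/mol.
Chair II (vinyl equatorial, methyl equatorial): E = 0.00 kcal/mol.
ΔE = 3.24 − 0.00 = 3.24 kcal/mol; chair II is more stable.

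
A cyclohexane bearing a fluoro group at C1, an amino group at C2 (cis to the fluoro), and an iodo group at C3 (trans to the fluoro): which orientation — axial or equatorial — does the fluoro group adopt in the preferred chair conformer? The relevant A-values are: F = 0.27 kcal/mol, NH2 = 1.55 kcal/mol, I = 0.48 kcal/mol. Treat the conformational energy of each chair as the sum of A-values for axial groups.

axial

Chair I (fluoro axial, amino equatorial, iodo equatorial): E = 0.27 kcal/mol.
Chair II (fluoro equatorial, amino axial, iodo axial): E = 2.03 kcal/mol.
Chair I is the more stable (lower-energy) conformer, and in that chair the fluoro group is axial.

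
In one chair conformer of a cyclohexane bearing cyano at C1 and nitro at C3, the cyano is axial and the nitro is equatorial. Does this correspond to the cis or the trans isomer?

trans

C1 and C3 have the same parity, so their axial bonds point in the same direction.
With same-parity carbons, two substituents on the same face are both axial or both equatorial; opposite faces give one of each.
Here the groups are axial/equatorial → opposite face → trans.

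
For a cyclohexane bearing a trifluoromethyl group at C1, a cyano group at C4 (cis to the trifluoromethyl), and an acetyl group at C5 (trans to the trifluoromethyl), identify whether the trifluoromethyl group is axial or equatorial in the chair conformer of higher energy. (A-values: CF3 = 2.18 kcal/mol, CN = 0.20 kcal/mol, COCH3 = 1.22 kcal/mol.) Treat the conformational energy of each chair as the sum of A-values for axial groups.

axial

Chair I (trifluoromethyl axial, cyano equatorial, acetyl equatorial): E = 2.18 kcal/mol.
Chair II (trifluoromethyl equatorial, cyano axial, acetyl axial): E = 1.42 kcal/mol.
Chair I is the less stable (higher-energy) conformer, and in that chair the trifluoromethyl group is axial.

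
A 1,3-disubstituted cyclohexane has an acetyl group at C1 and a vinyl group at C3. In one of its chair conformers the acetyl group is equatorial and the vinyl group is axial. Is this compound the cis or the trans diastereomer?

trans

C1 and C3 have the same parity, so their axial bonds point in the same direction.
With same-parity carbons, two substituents on the same face are both axial or both equatorial; opposite faces give one of each.
Here the groups are equatorial/axial → opposite face → trans.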